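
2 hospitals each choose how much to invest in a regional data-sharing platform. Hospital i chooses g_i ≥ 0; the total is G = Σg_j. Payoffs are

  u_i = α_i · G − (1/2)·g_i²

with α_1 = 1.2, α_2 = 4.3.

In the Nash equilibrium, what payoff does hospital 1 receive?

Hospital i's FOC: ∂u_i/∂g_i = α_i − g_i = 0, so g_i* = α_i.
NE contributions = (1.2, 4.3); G = 5.5.
u_1 = α_1·G − ½·(g_1)² = 1.2·5.5 − ½·1.2² = 5.88.

5.88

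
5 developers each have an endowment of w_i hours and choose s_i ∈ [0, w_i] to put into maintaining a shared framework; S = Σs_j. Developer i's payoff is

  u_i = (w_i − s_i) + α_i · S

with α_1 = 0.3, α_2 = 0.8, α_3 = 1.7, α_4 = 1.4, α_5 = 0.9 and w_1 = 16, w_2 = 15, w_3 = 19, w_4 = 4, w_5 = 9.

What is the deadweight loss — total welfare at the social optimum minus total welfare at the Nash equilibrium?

164

∂u_i/∂s_i = α_i − 1, so developer i contributes w_i if α_i > 1, else 0.
α_i > 1 for i ∈ {3, 4}; NE contributions (0, 0, 19, 4, 0), S = 23.
W^NE = Σw_i − S^NE + (Σα_i)·S^NE = 63 + 4.1·23 = 157.3.
Planner: ∂(Σu_j)/∂s_i = Σα_j − 1 = 4.1 > 0, so everyone contributes w_i; S^SO = 63, W^SO = 63 + 4.1·63 = 321.3.
Deadweight loss = 164.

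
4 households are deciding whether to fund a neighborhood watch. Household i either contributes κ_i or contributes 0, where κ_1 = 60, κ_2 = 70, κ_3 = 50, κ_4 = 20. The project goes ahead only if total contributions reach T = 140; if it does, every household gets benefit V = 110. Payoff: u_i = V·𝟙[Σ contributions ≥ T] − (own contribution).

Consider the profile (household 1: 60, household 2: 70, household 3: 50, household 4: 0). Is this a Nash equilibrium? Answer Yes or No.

Yes

Total = 180 ≥ 140: provided.
Household 1 (pledges 60, payoff 50): dropping to 0 → total 120, payoff 0. No gain.
Household 2 (pledges 70, payoff 40): dropping to 0 → total 110, payoff 0. No gain.
Household 3 (pledges 50, payoff 60): dropping to 0 → total 130, payoff 0. No gain.
Household 4 (pledges 0, payoff 110): pledging 20 → total 200, payoff 90. No gain.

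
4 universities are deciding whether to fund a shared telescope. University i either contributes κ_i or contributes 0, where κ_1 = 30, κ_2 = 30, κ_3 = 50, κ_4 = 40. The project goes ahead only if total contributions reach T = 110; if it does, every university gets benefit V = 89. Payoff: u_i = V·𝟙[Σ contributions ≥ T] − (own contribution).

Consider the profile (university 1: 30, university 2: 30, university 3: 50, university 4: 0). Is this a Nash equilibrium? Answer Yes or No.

Yes

Total = 110 ≥ 110: provided.
University 1 (pledges 30, payoff 59): dropping to 0 → total 80, payoff 0. No gain.
University 2 (pledges 30, payoff 59): dropping to 0 → total 80, payoff 0. No gain.
University 3 (pledges 50, payoff 39): dropping to 0 → total 60, payoff 0. No gain.
University 4 (pledges 0, payoff 89): pledging 40 → total 150, payoff 49. No gain.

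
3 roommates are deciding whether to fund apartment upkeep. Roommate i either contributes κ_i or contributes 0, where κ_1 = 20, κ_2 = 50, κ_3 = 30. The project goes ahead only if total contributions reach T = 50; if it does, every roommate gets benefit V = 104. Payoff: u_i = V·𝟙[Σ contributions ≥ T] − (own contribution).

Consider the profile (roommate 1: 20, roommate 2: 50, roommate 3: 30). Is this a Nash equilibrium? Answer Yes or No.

Total = 100 ≥ 50: provided.
Roommate 1 (pledges 20, payoff 84): dropping to 0 → total 80, payoff 104. Profitable deviation.

No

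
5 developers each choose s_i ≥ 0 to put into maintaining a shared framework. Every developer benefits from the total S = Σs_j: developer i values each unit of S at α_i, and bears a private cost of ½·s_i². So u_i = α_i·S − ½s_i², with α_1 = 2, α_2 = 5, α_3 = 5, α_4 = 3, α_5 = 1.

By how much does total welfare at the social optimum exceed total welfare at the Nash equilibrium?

Developer i's FOC: ∂u_i/∂s_i = α_i − s_i = 0, so s_i* = α_i.
NE contributions = (2, 5, 5, 3, 1); S = 16.
W^NE = (Σα)·S − ½Σα_i² = 16² − ½·64 = 224.
Planner sets s_i = Σα_j = 16 for every i, so S^SO = 5·16 = 80.
W^SO = (Σα)·S^SO − ½·5·(Σα)² = (5/2)·16² = 640.
Deadweight loss = W^SO − W^NE = 416.

416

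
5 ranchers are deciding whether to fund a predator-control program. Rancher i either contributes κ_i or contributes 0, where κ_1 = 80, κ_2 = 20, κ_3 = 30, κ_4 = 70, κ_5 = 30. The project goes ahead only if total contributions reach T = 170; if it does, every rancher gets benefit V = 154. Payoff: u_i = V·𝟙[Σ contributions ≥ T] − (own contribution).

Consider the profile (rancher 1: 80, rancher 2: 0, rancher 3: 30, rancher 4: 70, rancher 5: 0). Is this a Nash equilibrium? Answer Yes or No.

Total = 180 ≥ 170: provided.
Rancher 1 (pledges 80, payoff 74): dropping to 0 → total 100, payoff 0. No gain.
Rancher 2 (pledges 0, payoff 154): pledging 20 → total 200, payoff 134. No gain.
Rancher 3 (pledges 30, payoff 124): dropping to 0 → total 150, payoff 0. No gain.
Rancher 4 (pledges 70, payoff 84): dropping to 0 → total 110, payoff 0. No gain.
Rancher 5 (pledges 0, payoff 154): pledging 30 → total 210, payoff 124. No gain.

Yes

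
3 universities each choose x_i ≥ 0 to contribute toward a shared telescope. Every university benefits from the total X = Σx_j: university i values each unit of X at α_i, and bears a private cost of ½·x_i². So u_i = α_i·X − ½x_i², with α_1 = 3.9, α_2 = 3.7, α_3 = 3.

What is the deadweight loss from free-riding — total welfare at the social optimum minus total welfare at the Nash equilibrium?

University i's FOC: ∂u_i/∂x_i = α_i − x_i = 0, so x_i* = α_i.
NE contributions = (3.9, 3.7, 3); X = 10.6.
W^NE = (Σα)·X − ½Σα_i² = 10.6² − ½·37.9 = 93.41.
Planner sets x_i = Σα_j = 10.6 for every i, so X^SO = 3·10.6 = 31.8.
W^SO = (Σα)·X^SO − ½·3·(Σα)² = (3/2)·10.6² = 168.54.
Deadweight loss = W^SO − W^NE = 75.13.

75.13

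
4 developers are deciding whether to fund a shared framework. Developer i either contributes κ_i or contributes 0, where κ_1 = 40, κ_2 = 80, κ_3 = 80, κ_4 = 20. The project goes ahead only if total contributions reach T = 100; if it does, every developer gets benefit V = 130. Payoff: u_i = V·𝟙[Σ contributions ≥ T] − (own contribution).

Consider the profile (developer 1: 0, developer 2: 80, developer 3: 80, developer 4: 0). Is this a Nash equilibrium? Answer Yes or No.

Yes

Total = 160 ≥ 100: provided.
Developer 1 (pledges 0, payoff 130): pledging 40 → total 200, payoff 90. No gain.
Developer 2 (pledges 80, payoff 50): dropping to 0 → total 80, payoff 0. No gain.
Developer 3 (pledges 80, payoff 50): dropping to 0 → total 80, payoff 0. No gain.
Developer 4 (pledges 0, payoff 130): pledging 20 → total 180, payoff 110. No gain.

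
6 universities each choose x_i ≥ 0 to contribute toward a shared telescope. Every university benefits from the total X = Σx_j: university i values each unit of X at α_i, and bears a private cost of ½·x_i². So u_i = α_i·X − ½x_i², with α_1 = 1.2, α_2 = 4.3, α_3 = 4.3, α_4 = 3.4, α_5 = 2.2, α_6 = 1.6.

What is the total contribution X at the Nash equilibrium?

University i's FOC: ∂u_i/∂x_i = α_i − x_i = 0, so x_i* = α_i.
NE contributions = (1.2, 4.3, 4.3, 3.4, 2.2, 1.6); X = 17.

17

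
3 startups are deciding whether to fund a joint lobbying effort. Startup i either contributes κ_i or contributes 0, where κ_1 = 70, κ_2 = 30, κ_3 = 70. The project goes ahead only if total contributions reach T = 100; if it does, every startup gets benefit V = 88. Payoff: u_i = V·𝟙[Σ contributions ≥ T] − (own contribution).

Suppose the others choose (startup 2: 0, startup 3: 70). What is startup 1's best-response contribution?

70

Others' total = 70. Contributing 70 brings total to 140 ≥ 100: gain V − κ_1 = 18.
Best response: 70.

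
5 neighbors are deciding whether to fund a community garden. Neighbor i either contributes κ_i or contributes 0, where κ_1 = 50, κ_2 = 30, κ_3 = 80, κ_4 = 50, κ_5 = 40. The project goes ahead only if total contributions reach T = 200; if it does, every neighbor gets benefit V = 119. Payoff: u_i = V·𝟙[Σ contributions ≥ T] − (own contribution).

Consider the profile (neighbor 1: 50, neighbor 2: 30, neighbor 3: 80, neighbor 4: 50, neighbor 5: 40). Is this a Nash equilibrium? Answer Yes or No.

Total = 250 ≥ 200: provided.
Neighbor 1 (pledges 50, payoff 69): dropping to 0 → total 200, payoff 119. Profitable deviation.

No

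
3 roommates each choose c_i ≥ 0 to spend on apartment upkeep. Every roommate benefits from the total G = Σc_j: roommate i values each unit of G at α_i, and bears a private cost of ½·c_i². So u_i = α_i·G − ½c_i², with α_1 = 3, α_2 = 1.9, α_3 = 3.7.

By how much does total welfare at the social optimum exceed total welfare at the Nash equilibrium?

50.13

Roommate i's FOC: ∂u_i/∂c_i = α_i − c_i = 0, so c_i* = α_i.
NE contributions = (3, 1.9, 3.7); G = 8.6.
W^NE = (Σα)·G − ½Σα_i² = 8.6² − ½·26.3 = 60.81.
Planner sets c_i = Σα_j = 8.6 for every i, so G^SO = 3·8.6 = 25.8.
W^SO = (Σα)·G^SO − ½·3·(Σα)² = (3/2)·8.6² = 110.94.
Deadweight loss = W^SO − W^NE = 50.13.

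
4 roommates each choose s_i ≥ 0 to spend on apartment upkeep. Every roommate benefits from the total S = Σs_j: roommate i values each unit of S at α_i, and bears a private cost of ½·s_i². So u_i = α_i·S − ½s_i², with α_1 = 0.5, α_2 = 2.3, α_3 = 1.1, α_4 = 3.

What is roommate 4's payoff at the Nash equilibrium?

Roommate i's FOC: ∂u_i/∂s_i = α_i − s_i = 0, so s_i* = α_i.
NE contributions = (0.5, 2.3, 1.1, 3); S = 6.9.
u_4 = α_4·S − ½·(s_4)² = 3·6.9 − ½·3² = 16.2.

16.2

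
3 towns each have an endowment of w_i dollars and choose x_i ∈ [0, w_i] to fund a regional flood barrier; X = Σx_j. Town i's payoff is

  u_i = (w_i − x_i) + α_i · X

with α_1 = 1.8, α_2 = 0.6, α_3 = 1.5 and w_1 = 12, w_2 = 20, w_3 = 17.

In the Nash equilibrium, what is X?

29

∂u_i/∂x_i = α_i − 1, so town i contributes w_i if α_i > 1, else 0.
α_i > 1 for i ∈ {1, 3}; NE contributions (12, 0, 17), X = 29.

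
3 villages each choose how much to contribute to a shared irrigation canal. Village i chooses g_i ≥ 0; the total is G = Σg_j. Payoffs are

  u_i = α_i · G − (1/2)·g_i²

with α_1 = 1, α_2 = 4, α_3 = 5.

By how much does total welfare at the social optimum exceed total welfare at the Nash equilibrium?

71

Village i's FOC: ∂u_i/∂g_i = α_i − g_i = 0, so g_i* = α_i.
NE contributions = (1, 4, 5); G = 10.
W^NE = (Σα)·G − ½Σα_i² = 10² − ½·42 = 79.
Planner sets g_i = Σα_j = 10 for every i, so G^SO = 3·10 = 30.
W^SO = (Σα)·G^SO − ½·3·(Σα)² = (3/2)·10² = 150.
Deadweight loss = W^SO − W^NE = 71.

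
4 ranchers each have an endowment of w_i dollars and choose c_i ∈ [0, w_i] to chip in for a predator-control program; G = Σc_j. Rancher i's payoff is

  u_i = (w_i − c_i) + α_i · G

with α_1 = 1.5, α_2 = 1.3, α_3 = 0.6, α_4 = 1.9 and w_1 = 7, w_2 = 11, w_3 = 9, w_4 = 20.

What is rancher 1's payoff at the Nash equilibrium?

57

∂u_i/∂c_i = α_i − 1, so rancher i contributes w_i if α_i > 1, else 0.
α_i > 1 for i ∈ {1, 2, 4}; NE contributions (7, 11, 0, 20), G = 38.
u_1 = (7 − 7) + 1.5·38 = 57.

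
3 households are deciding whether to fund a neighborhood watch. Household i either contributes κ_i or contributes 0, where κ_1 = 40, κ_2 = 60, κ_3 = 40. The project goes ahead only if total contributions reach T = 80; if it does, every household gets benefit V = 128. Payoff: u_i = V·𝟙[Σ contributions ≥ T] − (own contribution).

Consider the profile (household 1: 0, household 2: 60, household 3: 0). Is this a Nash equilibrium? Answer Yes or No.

No

Total = 60 < 80: not provided.
Household 1 (pledges 0, payoff 0): pledging 40 → total 100, payoff 88. Profitable deviation.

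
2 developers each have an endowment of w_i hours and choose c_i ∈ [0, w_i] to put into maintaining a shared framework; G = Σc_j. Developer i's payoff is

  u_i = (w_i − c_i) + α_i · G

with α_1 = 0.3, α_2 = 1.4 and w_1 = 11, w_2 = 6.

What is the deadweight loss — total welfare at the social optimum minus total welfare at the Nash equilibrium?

∂u_i/∂c_i = α_i − 1, so developer i contributes w_i if α_i > 1, else 0.
α_i > 1 for i ∈ {2}; NE contributions (0, 6), G = 6.
W^NE = Σw_i − G^NE + (Σα_i)·G^NE = 17 + 0.7·6 = 21.2.
Planner: ∂(Σu_j)/∂c_i = Σα_j − 1 = 0.7 > 0, so everyone contributes w_i; G^SO = 17, W^SO = 17 + 0.7·17 = 28.9.
Deadweight loss = 7.7.

7.7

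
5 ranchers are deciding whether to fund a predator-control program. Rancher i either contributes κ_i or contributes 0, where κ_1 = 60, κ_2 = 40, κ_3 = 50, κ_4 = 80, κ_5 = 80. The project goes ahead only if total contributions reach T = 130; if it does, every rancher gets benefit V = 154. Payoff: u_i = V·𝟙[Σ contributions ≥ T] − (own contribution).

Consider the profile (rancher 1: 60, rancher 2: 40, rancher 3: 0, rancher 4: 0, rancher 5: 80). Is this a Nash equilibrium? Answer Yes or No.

No

Total = 180 ≥ 130: provided.
Rancher 1 (pledges 60, payoff 94): dropping to 0 → total 120, payoff 0. No gain.
Rancher 2 (pledges 40, payoff 114): dropping to 0 → total 140, payoff 154. Profitable deviation.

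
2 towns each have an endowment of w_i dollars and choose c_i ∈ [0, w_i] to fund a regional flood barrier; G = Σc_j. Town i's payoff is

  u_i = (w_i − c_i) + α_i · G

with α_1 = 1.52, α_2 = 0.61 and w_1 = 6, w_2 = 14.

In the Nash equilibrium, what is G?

6

∂u_i/∂c_i = α_i − 1, so town i contributes w_i if α_i > 1, else 0.
α_i > 1 for i ∈ {1}; NE contributions (6, 0), G = 6.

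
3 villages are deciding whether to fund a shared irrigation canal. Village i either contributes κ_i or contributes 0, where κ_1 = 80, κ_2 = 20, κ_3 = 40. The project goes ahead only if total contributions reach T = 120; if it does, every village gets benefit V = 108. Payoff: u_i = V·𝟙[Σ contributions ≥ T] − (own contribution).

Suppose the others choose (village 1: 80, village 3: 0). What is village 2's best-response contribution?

Others' total = 80. Even contributing 20 gives 100 < 120: no benefit either way.
Best response: 0.

0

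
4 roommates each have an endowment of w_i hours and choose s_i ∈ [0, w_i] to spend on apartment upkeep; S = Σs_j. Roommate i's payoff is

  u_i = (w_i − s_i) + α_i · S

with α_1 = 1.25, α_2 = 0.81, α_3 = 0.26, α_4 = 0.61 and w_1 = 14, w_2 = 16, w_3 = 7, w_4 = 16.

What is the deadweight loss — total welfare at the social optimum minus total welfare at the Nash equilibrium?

75.27

∂u_i/∂s_i = α_i − 1, so roommate i contributes w_i if α_i > 1, else 0.
α_i > 1 for i ∈ {1}; NE contributions (14, 0, 0, 0), S = 14.
W^NE = Σw_i − S^NE + (Σα_i)·S^NE = 53 + 1.93·14 = 80.02.
Planner: ∂(Σu_j)/∂s_i = Σα_j − 1 = 1.93 > 0, so everyone contributes w_i; S^SO = 53, W^SO = 53 + 1.93·53 = 155.29.
Deadweight loss = 75.27.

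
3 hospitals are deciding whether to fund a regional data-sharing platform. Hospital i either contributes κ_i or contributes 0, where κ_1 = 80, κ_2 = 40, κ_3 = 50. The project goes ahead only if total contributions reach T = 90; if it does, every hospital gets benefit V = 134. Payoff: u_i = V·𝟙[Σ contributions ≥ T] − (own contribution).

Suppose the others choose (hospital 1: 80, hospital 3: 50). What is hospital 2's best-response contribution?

Others' total = 130 ≥ 90; contributing adds cost 40 for no extra benefit.
Best response: 0.

0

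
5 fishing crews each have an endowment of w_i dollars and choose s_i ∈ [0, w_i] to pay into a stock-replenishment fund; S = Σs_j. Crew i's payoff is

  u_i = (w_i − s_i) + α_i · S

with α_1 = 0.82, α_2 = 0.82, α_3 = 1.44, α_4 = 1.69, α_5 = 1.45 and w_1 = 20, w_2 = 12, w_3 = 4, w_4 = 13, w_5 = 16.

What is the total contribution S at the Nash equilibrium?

∂u_i/∂s_i = α_i − 1, so crew i contributes w_i if α_i > 1, else 0.
α_i > 1 for i ∈ {3, 4, 5}; NE contributions (0, 0, 4, 13, 16), S = 33.

33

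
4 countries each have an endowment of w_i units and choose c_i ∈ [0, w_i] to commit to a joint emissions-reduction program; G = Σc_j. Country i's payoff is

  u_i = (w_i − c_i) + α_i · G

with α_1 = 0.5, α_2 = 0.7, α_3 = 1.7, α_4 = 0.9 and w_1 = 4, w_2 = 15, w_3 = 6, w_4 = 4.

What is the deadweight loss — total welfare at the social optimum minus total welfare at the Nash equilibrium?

∂u_i/∂c_i = α_i − 1, so country i contributes w_i if α_i > 1, else 0.
α_i > 1 for i ∈ {3}; NE contributions (0, 0, 6, 0), G = 6.
W^NE = Σw_i − G^NE + (Σα_i)·G^NE = 29 + 2.8·6 = 45.8.
Planner: ∂(Σu_j)/∂c_i = Σα_j − 1 = 2.8 > 0, so everyone contributes w_i; G^SO = 29, W^SO = 29 + 2.8·29 = 110.2.
Deadweight loss = 64.4.

64.4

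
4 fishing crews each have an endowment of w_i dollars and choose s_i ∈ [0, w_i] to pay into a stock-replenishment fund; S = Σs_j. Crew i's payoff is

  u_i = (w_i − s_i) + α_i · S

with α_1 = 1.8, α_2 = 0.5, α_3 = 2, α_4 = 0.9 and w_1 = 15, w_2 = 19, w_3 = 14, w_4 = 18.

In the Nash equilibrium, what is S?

29

∂u_i/∂s_i = α_i − 1, so crew i contributes w_i if α_i > 1, else 0.
α_i > 1 for i ∈ {1, 3}; NE contributions (15, 0, 14, 0), S = 29.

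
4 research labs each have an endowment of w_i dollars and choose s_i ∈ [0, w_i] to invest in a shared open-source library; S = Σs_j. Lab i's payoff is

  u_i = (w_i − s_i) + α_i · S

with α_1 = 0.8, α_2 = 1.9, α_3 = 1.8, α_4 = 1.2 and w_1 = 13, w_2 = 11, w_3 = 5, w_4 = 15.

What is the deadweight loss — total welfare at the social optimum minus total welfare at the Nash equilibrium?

61.1

∂u_i/∂s_i = α_i − 1, so lab i contributes w_i if α_i > 1, else 0.
α_i > 1 for i ∈ {2, 3, 4}; NE contributions (0, 11, 5, 15), S = 31.
W^NE = Σw_i − S^NE + (Σα_i)·S^NE = 44 + 4.7·31 = 189.7.
Planner: ∂(Σu_j)/∂s_i = Σα_j − 1 = 4.7 > 0, so everyone contributes w_i; S^SO = 44, W^SO = 44 + 4.7·44 = 250.8.
Deadweight loss = 61.1.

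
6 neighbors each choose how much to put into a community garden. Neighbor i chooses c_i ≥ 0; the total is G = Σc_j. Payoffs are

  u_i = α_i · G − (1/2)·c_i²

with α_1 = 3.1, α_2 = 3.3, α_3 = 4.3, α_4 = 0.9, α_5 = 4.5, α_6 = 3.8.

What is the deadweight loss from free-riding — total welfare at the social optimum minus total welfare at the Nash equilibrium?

829.265

Neighbor i's FOC: ∂u_i/∂c_i = α_i − c_i = 0, so c_i* = α_i.
NE contributions = (3.1, 3.3, 4.3, 0.9, 4.5, 3.8); G = 19.9.
W^NE = (Σα)·G − ½Σα_i² = 19.9² − ½·74.49 = 358.765.
Planner sets c_i = Σα_j = 19.9 for every i, so G^SO = 6·19.9 = 119.4.
W^SO = (Σα)·G^SO − ½·6·(Σα)² = (6/2)·19.9² = 1188.03.
Deadweight loss = W^SO − W^NE = 829.265.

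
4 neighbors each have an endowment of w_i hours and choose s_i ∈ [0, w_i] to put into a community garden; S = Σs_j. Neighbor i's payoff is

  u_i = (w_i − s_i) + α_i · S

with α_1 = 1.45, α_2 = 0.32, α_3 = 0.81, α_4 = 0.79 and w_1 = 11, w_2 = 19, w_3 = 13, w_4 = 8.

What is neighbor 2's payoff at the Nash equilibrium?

∂u_i/∂s_i = α_i − 1, so neighbor i contributes w_i if α_i > 1, else 0.
α_i > 1 for i ∈ {1}; NE contributions (11, 0, 0, 0), S = 11.
u_2 = (19 − 0) + 0.32·11 = 22.52.

22.52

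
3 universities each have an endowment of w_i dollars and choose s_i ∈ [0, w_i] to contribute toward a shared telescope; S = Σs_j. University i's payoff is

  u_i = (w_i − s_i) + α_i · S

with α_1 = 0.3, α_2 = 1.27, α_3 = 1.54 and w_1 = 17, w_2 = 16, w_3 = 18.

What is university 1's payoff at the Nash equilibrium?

∂u_i/∂s_i = α_i − 1, so university i contributes w_i if α_i > 1, else 0.
α_i > 1 for i ∈ {2, 3}; NE contributions (0, 16, 18), S = 34.
u_1 = (17 − 0) + 0.3·34 = 27.2.

27.2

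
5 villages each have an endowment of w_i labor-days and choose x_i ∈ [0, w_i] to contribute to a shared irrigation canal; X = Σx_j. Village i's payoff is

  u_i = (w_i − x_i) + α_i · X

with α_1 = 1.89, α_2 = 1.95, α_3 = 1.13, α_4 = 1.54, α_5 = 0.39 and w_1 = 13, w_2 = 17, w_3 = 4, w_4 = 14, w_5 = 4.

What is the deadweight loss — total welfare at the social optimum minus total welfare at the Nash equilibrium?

23.6

∂u_i/∂x_i = α_i − 1, so village i contributes w_i if α_i > 1, else 0.
α_i > 1 for i ∈ {1, 2, 3, 4}; NE contributions (13, 17, 4, 14, 0), X = 48.
W^NE = Σw_i − X^NE + (Σα_i)·X^NE = 52 + 5.9·48 = 335.2.
Planner: ∂(Σu_j)/∂x_i = Σα_j − 1 = 5.9 > 0, so everyone contributes w_i; X^SO = 52, W^SO = 52 + 5.9·52 = 358.8.
Deadweight loss = 23.6.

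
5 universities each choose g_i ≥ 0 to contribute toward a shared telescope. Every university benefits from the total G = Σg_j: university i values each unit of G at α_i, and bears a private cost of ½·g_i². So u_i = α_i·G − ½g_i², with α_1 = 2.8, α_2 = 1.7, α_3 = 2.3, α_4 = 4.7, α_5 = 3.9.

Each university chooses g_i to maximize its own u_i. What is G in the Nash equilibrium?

University i's FOC: ∂u_i/∂g_i = α_i − g_i = 0, so g_i* = α_i.
NE contributions = (2.8, 1.7, 2.3, 4.7, 3.9); G = 15.4.

15.4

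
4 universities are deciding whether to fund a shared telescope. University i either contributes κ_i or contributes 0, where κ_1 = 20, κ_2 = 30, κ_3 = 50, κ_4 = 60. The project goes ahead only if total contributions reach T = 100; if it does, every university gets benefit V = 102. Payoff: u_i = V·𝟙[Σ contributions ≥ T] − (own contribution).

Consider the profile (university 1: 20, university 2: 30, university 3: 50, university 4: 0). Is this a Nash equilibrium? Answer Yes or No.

Total = 100 ≥ 100: provided.
University 1 (pledges 20, payoff 82): dropping to 0 → total 80, payoff 0. No gain.
University 2 (pledges 30, payoff 72): dropping to 0 → total 70, payoff 0. No gain.
University 3 (pledges 50, payoff 52): dropping to 0 → total 50, payoff 0. No gain.
University 4 (pledges 0, payoff 102): pledging 60 → total 160, payoff 42. No gain.

Yes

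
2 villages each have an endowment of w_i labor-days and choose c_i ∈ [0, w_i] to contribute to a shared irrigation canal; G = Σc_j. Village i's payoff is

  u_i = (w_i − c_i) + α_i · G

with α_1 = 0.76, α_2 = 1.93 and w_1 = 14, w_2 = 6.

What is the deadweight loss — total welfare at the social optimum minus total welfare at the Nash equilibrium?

∂u_i/∂c_i = α_i − 1, so village i contributes w_i if α_i > 1, else 0.
α_i > 1 for i ∈ {2}; NE contributions (0, 6), G = 6.
W^NE = Σw_i − G^NE + (Σα_i)·G^NE = 20 + 1.69·6 = 30.14.
Planner: ∂(Σu_j)/∂c_i = Σα_j − 1 = 1.69 > 0, so everyone contributes w_i; G^SO = 20, W^SO = 20 + 1.69·20 = 53.8.
Deadweight loss = 23.66.

23.66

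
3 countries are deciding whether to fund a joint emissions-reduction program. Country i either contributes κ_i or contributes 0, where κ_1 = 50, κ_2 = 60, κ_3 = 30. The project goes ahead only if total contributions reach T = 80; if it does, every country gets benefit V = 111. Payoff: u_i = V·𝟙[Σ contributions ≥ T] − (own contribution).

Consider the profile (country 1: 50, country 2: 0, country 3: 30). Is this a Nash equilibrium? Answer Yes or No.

Yes

Total = 80 ≥ 80: provided.
Country 1 (pledges 50, payoff 61): dropping to 0 → total 30, payoff 0. No gain.
Country 2 (pledges 0, payoff 111): pledging 60 → total 140, payoff 51. No gain.
Country 3 (pledges 30, payoff 81): dropping to 0 → total 50, payoff 0. No gain.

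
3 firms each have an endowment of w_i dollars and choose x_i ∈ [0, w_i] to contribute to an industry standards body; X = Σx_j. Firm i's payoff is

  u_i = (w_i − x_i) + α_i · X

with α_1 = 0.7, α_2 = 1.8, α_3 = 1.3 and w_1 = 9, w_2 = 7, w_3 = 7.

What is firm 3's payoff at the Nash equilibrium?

∂u_i/∂x_i = α_i − 1, so firm i contributes w_i if α_i > 1, else 0.
α_i > 1 for i ∈ {2, 3}; NE contributions (0, 7, 7), X = 14.
u_3 = (7 − 7) + 1.3·14 = 18.2.

18.2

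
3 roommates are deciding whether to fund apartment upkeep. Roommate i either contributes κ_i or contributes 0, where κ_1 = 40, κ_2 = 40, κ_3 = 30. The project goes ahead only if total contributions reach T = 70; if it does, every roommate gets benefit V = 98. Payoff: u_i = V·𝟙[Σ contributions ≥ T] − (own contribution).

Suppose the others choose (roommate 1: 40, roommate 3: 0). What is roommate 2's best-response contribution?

Others' total = 40. Contributing 40 brings total to 80 ≥ 70: gain V − κ_2 = 58.
Best response: 40.

40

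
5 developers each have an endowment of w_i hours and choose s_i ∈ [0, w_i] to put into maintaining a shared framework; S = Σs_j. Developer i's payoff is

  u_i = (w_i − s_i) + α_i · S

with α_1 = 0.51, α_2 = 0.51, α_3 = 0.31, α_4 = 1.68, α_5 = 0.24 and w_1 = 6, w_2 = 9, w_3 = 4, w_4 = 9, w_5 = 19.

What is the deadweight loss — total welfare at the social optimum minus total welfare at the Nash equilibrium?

∂u_i/∂s_i = α_i − 1, so developer i contributes w_i if α_i > 1, else 0.
α_i > 1 for i ∈ {4}; NE contributions (0, 0, 0, 9, 0), S = 9.
W^NE = Σw_i − S^NE + (Σα_i)·S^NE = 47 + 2.25·9 = 67.25.
Planner: ∂(Σu_j)/∂s_i = Σα_j − 1 = 2.25 > 0, so everyone contributes w_i; S^SO = 47, W^SO = 47 + 2.25·47 = 152.75.
Deadweight loss = 85.5.

85.5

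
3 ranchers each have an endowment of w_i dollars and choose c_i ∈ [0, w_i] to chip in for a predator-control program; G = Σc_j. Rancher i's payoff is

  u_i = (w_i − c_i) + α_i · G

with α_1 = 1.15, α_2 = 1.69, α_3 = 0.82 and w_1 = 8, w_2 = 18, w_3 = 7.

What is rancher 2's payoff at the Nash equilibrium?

43.94

∂u_i/∂c_i = α_i − 1, so rancher i contributes w_i if α_i > 1, else 0.
α_i > 1 for i ∈ {1, 2}; NE contributions (8, 18, 0), G = 26.
u_2 = (18 − 18) + 1.69·26 = 43.94.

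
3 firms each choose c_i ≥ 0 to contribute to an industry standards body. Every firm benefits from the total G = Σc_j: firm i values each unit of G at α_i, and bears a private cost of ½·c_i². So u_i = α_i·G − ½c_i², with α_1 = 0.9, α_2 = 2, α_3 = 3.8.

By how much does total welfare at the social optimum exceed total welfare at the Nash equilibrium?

32.07

Firm i's FOC: ∂u_i/∂c_i = α_i − c_i = 0, so c_i* = α_i.
NE contributions = (0.9, 2, 3.8); G = 6.7.
W^NE = (Σα)·G − ½Σα_i² = 6.7² − ½·19.25 = 35.265.
Planner sets c_i = Σα_j = 6.7 for every i, so G^SO = 3·6.7 = 20.1.
W^SO = (Σα)·G^SO − ½·3·(Σα)² = (3/2)·6.7² = 67.335.
Deadweight loss = W^SO − W^NE = 32.07.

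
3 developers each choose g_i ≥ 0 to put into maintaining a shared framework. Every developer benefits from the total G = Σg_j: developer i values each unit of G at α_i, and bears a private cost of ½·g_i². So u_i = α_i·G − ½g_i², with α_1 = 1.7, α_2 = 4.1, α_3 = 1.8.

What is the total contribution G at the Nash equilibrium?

7.6

Developer i's FOC: ∂u_i/∂g_i = α_i − g_i = 0, so g_i* = α_i.
NE contributions = (1.7, 4.1, 1.8); G = 7.6.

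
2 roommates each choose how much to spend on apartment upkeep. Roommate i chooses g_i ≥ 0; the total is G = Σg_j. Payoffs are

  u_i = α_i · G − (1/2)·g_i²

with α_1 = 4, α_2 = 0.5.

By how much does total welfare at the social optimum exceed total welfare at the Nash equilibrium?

8.125

Roommate i's FOC: ∂u_i/∂g_i = α_i − g_i = 0, so g_i* = α_i.
NE contributions = (4, 0.5); G = 4.5.
W^NE = (Σα)·G − ½Σα_i² = 4.5² − ½·16.25 = 12.125.
Planner sets g_i = Σα_j = 4.5 for every i, so G^SO = 2·4.5 = 9.
W^SO = (Σα)·G^SO − ½·2·(Σα)² = (2/2)·4.5² = 20.25.
Deadweight loss = W^SO − W^NE = 8.125.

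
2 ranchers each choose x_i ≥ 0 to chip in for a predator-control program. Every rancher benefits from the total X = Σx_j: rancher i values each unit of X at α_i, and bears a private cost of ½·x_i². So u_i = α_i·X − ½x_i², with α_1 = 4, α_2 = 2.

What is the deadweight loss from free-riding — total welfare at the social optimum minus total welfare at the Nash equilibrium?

Rancher i's FOC: ∂u_i/∂x_i = α_i − x_i = 0, so x_i* = α_i.
NE contributions = (4, 2); X = 6.
W^NE = (Σα)·X − ½Σα_i² = 6² − ½·20 = 26.
Planner sets x_i = Σα_j = 6 for every i, so X^SO = 2·6 = 12.
W^SO = (Σα)·X^SO − ½·2·(Σα)² = (2/2)·6² = 36.
Deadweight loss = W^SO − W^NE = 10.

10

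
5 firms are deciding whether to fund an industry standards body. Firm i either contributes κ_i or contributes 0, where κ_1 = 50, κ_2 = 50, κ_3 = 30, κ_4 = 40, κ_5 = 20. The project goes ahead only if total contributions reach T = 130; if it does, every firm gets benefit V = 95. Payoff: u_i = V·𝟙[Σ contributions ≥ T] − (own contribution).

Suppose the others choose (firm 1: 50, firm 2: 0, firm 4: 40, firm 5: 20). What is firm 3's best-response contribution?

Others' total = 110. Contributing 30 brings total to 140 ≥ 130: gain V − κ_3 = 65.
Best response: 30.

30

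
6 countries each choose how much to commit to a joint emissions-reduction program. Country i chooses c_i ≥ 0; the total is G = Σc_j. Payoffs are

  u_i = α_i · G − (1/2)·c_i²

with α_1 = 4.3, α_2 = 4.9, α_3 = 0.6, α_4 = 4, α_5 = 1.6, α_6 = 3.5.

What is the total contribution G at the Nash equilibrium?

18.9

Country i's FOC: ∂u_i/∂c_i = α_i − c_i = 0, so c_i* = α_i.
NE contributions = (4.3, 4.9, 0.6, 4, 1.6, 3.5); G = 18.9.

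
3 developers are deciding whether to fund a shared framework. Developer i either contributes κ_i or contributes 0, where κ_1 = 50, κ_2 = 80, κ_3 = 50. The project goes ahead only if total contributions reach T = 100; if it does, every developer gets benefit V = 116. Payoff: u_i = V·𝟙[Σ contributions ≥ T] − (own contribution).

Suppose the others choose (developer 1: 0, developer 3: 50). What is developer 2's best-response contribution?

Others' total = 50. Contributing 80 brings total to 130 ≥ 100: gain V − κ_2 = 36.
Best response: 80.

80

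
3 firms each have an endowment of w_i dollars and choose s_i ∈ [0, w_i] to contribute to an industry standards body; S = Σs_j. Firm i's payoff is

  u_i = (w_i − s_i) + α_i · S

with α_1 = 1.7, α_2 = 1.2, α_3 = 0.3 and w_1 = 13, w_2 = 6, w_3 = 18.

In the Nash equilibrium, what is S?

19

∂u_i/∂s_i = α_i − 1, so firm i contributes w_i if α_i > 1, else 0.
α_i > 1 for i ∈ {1, 2}; NE contributions (13, 6, 0), S = 19.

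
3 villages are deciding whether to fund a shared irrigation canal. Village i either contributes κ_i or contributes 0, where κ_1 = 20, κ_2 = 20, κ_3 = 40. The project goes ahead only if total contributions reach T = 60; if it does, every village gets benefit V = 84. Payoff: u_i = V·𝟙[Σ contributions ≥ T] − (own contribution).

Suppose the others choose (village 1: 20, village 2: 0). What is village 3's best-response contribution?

40

Others' total = 20. Contributing 40 brings total to 60 ≥ 60: gain V − κ_3 = 44.
Best response: 40.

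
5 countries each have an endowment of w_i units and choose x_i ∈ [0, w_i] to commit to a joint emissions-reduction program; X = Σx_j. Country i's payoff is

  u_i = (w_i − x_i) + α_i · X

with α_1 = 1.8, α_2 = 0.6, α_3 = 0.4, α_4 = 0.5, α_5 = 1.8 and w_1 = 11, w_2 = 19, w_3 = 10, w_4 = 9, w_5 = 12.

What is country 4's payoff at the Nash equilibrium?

∂u_i/∂x_i = α_i − 1, so country i contributes w_i if α_i > 1, else 0.
α_i > 1 for i ∈ {1, 5}; NE contributions (11, 0, 0, 0, 12), X = 23.
u_4 = (9 − 0) + 0.5·23 = 20.5.

20.5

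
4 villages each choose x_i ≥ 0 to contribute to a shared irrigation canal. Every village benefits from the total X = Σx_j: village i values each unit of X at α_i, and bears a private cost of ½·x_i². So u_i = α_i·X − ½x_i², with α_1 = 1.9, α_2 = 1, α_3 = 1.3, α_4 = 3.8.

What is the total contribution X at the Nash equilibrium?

8

Village i's FOC: ∂u_i/∂x_i = α_i − x_i = 0, so x_i* = α_i.
NE contributions = (1.9, 1, 1.3, 3.8); X = 8.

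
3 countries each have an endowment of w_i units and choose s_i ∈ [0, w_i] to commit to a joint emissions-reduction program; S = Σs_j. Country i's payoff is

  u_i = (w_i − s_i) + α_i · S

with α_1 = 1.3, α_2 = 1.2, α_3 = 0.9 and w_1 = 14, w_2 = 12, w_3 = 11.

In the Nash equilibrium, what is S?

∂u_i/∂s_i = α_i − 1, so country i contributes w_i if α_i > 1, else 0.
α_i > 1 for i ∈ {1, 2}; NE contributions (14, 12, 0), S = 26.

26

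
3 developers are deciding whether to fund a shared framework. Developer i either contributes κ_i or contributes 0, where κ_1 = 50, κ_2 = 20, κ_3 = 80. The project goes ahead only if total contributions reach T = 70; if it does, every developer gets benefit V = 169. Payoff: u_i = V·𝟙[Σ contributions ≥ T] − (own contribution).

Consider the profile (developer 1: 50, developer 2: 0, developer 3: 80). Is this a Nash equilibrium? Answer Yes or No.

No

Total = 130 ≥ 70: provided.
Developer 1 (pledges 50, payoff 119): dropping to 0 → total 80, payoff 169. Profitable deviation.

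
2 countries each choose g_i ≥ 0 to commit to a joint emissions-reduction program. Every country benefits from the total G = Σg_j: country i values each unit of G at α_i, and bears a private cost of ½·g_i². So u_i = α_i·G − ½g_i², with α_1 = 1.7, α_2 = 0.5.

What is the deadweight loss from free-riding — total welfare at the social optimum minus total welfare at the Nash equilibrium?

1.57

Country i's FOC: ∂u_i/∂g_i = α_i − g_i = 0, so g_i* = α_i.
NE contributions = (1.7, 0.5); G = 2.2.
W^NE = (Σα)·G − ½Σα_i² = 2.2² − ½·3.14 = 3.27.
Planner sets g_i = Σα_j = 2.2 for every i, so G^SO = 2·2.2 = 4.4.
W^SO = (Σα)·G^SO − ½·2·(Σα)² = (2/2)·2.2² = 4.84.
Deadweight loss = W^SO − W^NE = 1.57.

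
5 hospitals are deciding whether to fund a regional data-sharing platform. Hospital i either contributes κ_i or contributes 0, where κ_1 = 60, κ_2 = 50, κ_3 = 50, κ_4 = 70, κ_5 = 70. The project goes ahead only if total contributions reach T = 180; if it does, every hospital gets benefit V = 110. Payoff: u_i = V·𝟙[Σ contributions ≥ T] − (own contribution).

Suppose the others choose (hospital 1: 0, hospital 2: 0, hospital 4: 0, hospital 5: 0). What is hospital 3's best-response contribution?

Others' total = 0. Even contributing 50 gives 50 < 180: no benefit either way.
Best response: 0.

0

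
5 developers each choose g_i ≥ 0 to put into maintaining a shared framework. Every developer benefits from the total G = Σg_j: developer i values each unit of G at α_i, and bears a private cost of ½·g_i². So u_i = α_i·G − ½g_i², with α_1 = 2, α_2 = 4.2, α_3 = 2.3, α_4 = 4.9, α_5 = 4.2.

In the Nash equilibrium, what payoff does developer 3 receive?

37.835

Developer i's FOC: ∂u_i/∂g_i = α_i − g_i = 0, so g_i* = α_i.
NE contributions = (2, 4.2, 2.3, 4.9, 4.2); G = 17.6.
u_3 = α_3·G − ½·(g_3)² = 2.3·17.6 − ½·2.3² = 37.835.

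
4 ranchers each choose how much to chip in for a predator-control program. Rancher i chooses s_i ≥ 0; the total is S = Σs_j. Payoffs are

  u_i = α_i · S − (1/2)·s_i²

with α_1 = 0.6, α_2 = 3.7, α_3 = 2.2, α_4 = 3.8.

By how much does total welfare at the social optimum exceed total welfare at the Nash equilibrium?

Rancher i's FOC: ∂u_i/∂s_i = α_i − s_i = 0, so s_i* = α_i.
NE contributions = (0.6, 3.7, 2.2, 3.8); S = 10.3.
W^NE = (Σα)·S − ½Σα_i² = 10.3² − ½·33.33 = 89.425.
Planner sets s_i = Σα_j = 10.3 for every i, so S^SO = 4·10.3 = 41.2.
W^SO = (Σα)·S^SO − ½·4·(Σα)² = (4/2)·10.3² = 212.18.
Deadweight loss = W^SO − W^NE = 122.755.

122.755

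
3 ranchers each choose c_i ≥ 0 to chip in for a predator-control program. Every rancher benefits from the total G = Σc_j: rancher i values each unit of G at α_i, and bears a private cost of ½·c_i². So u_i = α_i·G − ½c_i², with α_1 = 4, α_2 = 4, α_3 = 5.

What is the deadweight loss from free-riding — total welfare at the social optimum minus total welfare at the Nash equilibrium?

Rancher i's FOC: ∂u_i/∂c_i = α_i − c_i = 0, so c_i* = α_i.
NE contributions = (4, 4, 5); G = 13.
W^NE = (Σα)·G − ½Σα_i² = 13² − ½·57 = 140.5.
Planner sets c_i = Σα_j = 13 for every i, so G^SO = 3·13 = 39.
W^SO = (Σα)·G^SO − ½·3·(Σα)² = (3/2)·13² = 253.5.
Deadweight loss = W^SO − W^NE = 113.

113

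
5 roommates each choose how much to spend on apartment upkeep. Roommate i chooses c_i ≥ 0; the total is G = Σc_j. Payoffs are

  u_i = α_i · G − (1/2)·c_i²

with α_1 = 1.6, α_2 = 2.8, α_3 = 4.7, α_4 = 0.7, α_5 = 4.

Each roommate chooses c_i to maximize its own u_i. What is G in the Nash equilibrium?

13.8

Roommate i's FOC: ∂u_i/∂c_i = α_i − c_i = 0, so c_i* = α_i.
NE contributions = (1.6, 2.8, 4.7, 0.7, 4); G = 13.8.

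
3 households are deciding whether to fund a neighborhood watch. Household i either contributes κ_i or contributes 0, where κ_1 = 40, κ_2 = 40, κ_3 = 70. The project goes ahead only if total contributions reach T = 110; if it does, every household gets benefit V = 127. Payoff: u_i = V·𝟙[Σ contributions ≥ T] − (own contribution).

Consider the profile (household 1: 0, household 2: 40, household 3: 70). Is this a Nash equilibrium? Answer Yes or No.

Yes

Total = 110 ≥ 110: provided.
Household 1 (pledges 0, payoff 127): pledging 40 → total 150, payoff 87. No gain.
Household 2 (pledges 40, payoff 87): dropping to 0 → total 70, payoff 0. No gain.
Household 3 (pledges 70, payoff 57): dropping to 0 → total 40, payoff 0. No gain.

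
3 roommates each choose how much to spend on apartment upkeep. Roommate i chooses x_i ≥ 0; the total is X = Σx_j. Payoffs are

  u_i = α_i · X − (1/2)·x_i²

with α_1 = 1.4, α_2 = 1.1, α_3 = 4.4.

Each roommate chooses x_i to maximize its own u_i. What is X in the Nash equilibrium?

Roommate i's FOC: ∂u_i/∂x_i = α_i − x_i = 0, so x_i* = α_i.
NE contributions = (1.4, 1.1, 4.4); X = 6.9.

6.9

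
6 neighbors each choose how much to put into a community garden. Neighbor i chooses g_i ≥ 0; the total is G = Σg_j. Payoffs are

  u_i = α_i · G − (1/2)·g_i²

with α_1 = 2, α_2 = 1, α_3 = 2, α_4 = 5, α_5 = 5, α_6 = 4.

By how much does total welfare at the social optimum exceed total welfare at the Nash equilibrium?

Neighbor i's FOC: ∂u_i/∂g_i = α_i − g_i = 0, so g_i* = α_i.
NE contributions = (2, 1, 2, 5, 5, 4); G = 19.
W^NE = (Σα)·G − ½Σα_i² = 19² − ½·75 = 323.5.
Planner sets g_i = Σα_j = 19 for every i, so G^SO = 6·19 = 114.
W^SO = (Σα)·G^SO − ½·6·(Σα)² = (6/2)·19² = 1083.
Deadweight loss = W^SO − W^NE = 759.5.

759.5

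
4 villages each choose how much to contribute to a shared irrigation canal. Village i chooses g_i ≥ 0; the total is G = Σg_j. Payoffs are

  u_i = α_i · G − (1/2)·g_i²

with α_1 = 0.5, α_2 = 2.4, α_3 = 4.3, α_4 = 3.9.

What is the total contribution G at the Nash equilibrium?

Village i's FOC: ∂u_i/∂g_i = α_i − g_i = 0, so g_i* = α_i.
NE contributions = (0.5, 2.4, 4.3, 3.9); G = 11.1.

11.1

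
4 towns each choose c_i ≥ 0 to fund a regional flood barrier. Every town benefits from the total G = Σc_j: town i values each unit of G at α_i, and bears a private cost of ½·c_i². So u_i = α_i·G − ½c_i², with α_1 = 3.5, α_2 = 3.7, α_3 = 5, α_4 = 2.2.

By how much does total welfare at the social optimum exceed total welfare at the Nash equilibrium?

Town i's FOC: ∂u_i/∂c_i = α_i − c_i = 0, so c_i* = α_i.
NE contributions = (3.5, 3.7, 5, 2.2); G = 14.4.
W^NE = (Σα)·G − ½Σα_i² = 14.4² − ½·55.78 = 179.47.
Planner sets c_i = Σα_j = 14.4 for every i, so G^SO = 4·14.4 = 57.6.
W^SO = (Σα)·G^SO − ½·4·(Σα)² = (4/2)·14.4² = 414.72.
Deadweight loss = W^SO − W^NE = 235.25.

235.25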